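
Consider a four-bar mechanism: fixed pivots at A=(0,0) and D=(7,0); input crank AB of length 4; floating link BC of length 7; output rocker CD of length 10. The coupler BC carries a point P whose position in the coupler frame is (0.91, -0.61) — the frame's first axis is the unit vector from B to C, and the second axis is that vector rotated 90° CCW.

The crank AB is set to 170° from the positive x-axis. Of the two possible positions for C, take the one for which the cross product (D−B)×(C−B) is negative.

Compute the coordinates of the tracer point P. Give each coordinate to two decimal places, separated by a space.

A=(0,0), D=(7.00,0)
B = A + 4.00·(cos170°, sin170°) = (-3.9392, 0.6946)
|BD| = 10.9613
circle(B,7.00) ∩ circle(D,10.00): a=3.1543, h=6.2491
  candidates: C₊=(-0.3953,6.7312) cross=68.498; C₋=(-1.1873,-5.7418) cross=-68.498
  mode - wants cross < 0 → take C=(-1.1873,-5.7418) (cross=-68.498)
ex = (C−B)/|BC| = (0.3931,-0.9195); ey = (0.9195,0.3931)
P = B + 0.91·ex + -0.61·ey = (-4.1424,-0.3819)

-4.14 -0.38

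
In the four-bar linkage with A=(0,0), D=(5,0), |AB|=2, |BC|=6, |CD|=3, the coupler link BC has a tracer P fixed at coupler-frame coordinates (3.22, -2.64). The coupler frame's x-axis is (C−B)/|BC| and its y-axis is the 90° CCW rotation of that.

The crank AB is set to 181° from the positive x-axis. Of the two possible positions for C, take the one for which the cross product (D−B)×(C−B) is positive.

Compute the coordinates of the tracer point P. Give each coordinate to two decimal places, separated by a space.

A=(0,0), D=(5.00,0)
B = A + 2.00·(cos181°, sin181°) = (-1.9997, -0.0349)
|BD| = 6.9998
circle(B,6.00) ∩ circle(D,3.00): a=5.4285, h=2.5556
  candidates: C₊=(3.4160,2.5477) cross=17.889; C₋=(3.4415,-2.5634) cross=-17.889
  mode + wants cross > 0 → take C=(3.4160,2.5477) (cross=17.889)
ex = (C−B)/|BC| = (0.9026,0.4304); ey = (-0.4304,0.9026)
P = B + 3.22·ex + -2.64·ey = (2.0431,-1.0318)

2.04 -1.03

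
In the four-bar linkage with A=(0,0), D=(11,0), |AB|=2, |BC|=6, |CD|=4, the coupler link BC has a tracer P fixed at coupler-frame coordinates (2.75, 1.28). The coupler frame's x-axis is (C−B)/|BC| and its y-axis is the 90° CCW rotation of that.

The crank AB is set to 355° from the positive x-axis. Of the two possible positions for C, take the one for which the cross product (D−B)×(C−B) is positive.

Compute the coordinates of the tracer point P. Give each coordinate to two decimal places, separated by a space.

4.07 2.03

A=(0,0), D=(11.00,0)
B = A + 2.00·(cos355°, sin355°) = (1.9924, -0.1743)
|BD| = 9.0093
circle(B,6.00) ∩ circle(D,4.00): a=5.6146, h=2.1157
  candidates: C₊=(7.5650,2.0496) cross=19.061; C₋=(7.6469,-2.1810) cross=-19.061
  mode + wants cross > 0 → take C=(7.5650,2.0496) (cross=19.061)
ex = (C−B)/|BC| = (0.9288,0.3707); ey = (-0.3707,0.9288)
P = B + 2.75·ex + 1.28·ey = (4.0721,2.0338)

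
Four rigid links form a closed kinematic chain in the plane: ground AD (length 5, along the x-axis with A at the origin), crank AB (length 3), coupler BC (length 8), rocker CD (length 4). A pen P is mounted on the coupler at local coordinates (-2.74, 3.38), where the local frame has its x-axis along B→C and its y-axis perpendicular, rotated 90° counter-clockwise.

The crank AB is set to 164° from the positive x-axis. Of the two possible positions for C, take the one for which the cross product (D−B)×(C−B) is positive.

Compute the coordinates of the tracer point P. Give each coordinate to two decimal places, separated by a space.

-6.73 2.86

A=(0,0), D=(5.00,0)
B = A + 3.00·(cos164°, sin164°) = (-2.8838, 0.8269)
|BD| = 7.9270
circle(B,8.00) ∩ circle(D,4.00): a=6.9911, h=3.8890
  candidates: C₊=(4.4749,3.9654) cross=30.828; C₋=(3.6635,-3.7701) cross=-30.828
  mode + wants cross > 0 → take C=(4.4749,3.9654) (cross=30.828)
ex = (C−B)/|BC| = (0.9198,0.3923); ey = (-0.3923,0.9198)
P = B + -2.74·ex + 3.38·ey = (-6.7301,2.8610)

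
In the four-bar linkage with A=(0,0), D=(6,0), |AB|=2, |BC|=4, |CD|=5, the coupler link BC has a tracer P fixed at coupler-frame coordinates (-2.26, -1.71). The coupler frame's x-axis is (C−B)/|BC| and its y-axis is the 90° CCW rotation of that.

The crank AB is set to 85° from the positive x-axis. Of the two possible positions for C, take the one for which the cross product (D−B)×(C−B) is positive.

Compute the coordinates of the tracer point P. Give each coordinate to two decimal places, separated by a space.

A=(0,0), D=(6.00,0)
B = A + 2.00·(cos85°, sin85°) = (0.1743, 1.9924)
|BD| = 6.1570
circle(B,4.00) ∩ circle(D,5.00): a=2.3476, h=3.2386
  candidates: C₊=(3.4436,4.2971) cross=19.940; C₋=(1.3476,-1.8317) cross=-19.940
  mode + wants cross > 0 → take C=(3.4436,4.2971) (cross=19.940)
ex = (C−B)/|BC| = (0.8173,0.5762); ey = (-0.5762,0.8173)
P = B + -2.26·ex + -1.71·ey = (-0.6876,-0.7074)

-0.69 -0.71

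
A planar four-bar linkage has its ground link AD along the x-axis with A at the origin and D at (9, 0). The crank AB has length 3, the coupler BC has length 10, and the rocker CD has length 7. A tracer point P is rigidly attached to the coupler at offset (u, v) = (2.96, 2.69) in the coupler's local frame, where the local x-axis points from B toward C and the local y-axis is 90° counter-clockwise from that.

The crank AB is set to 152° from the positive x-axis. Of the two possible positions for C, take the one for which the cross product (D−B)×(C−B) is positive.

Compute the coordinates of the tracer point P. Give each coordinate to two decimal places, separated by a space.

A=(0,0), D=(9.00,0)
B = A + 3.00·(cos152°, sin152°) = (-2.6488, 1.4084)
|BD| = 11.7337
circle(B,10.00) ∩ circle(D,7.00): a=8.0401, h=5.9462
  candidates: C₊=(6.0468,6.3466) cross=69.771; C₋=(4.6194,-5.4599) cross=-69.771
  mode + wants cross > 0 → take C=(6.0468,6.3466) (cross=69.771)
ex = (C−B)/|BC| = (0.8696,0.4938); ey = (-0.4938,0.8696)
P = B + 2.96·ex + 2.69·ey = (-1.4033,5.2092)

-1.40 5.21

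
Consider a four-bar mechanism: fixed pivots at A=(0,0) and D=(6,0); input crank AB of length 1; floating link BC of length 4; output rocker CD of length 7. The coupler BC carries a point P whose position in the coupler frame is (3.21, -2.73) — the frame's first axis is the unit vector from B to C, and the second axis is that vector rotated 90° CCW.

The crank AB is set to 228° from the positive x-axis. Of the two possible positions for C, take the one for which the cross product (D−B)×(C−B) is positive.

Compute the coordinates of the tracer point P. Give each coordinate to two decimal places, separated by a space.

2.41 2.13

A=(0,0), D=(6.00,0)
B = A + 1.00·(cos228°, sin228°) = (-0.6691, -0.7431)
|BD| = 6.7104
circle(B,4.00) ∩ circle(D,7.00): a=0.8963, h=3.8983
  candidates: C₊=(-0.2100,3.2304) cross=26.159; C₋=(0.6534,-4.5182) cross=-26.159
  mode + wants cross > 0 → take C=(-0.2100,3.2304) (cross=26.159)
ex = (C−B)/|BC| = (0.1148,0.9934); ey = (-0.9934,0.1148)
P = B + 3.21·ex + -2.73·ey = (2.4113,2.1323)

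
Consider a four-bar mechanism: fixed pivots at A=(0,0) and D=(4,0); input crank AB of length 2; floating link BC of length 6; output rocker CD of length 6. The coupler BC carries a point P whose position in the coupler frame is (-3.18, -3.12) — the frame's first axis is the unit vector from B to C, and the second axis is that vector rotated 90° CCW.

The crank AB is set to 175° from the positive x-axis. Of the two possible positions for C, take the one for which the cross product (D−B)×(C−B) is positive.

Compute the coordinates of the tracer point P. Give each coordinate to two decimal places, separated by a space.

A=(0,0), D=(4.00,0)
B = A + 2.00·(cos175°, sin175°) = (-1.9924, 0.1743)
|BD| = 5.9949
circle(B,6.00) ∩ circle(D,6.00): a=2.9975, h=5.1976
  candidates: C₊=(1.1549,5.2826) cross=31.159; C₋=(0.8527,-5.1083) cross=-31.159
  mode + wants cross > 0 → take C=(1.1549,5.2826) (cross=31.159)
ex = (C−B)/|BC| = (0.5246,0.8514); ey = (-0.8514,0.5246)
P = B + -3.18·ex + -3.12·ey = (-1.0042,-4.1697)

-1.00 -4.17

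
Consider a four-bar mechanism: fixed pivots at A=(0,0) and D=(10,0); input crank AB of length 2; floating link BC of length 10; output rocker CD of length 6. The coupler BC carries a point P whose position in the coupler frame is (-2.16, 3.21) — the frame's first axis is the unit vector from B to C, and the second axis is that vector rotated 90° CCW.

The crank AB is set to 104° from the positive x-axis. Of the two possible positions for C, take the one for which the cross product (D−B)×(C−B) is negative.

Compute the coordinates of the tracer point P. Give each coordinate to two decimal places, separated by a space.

0.20 5.75

A=(0,0), D=(10.00,0)
B = A + 2.00·(cos104°, sin104°) = (-0.4838, 1.9406)
|BD| = 10.6619
circle(B,10.00) ∩ circle(D,6.00): a=8.3323, h=5.5293
  candidates: C₊=(8.7157,5.8609) cross=58.953; C₋=(6.7029,-5.0129) cross=-58.953
  mode - wants cross < 0 → take C=(6.7029,-5.0129) (cross=-58.953)
ex = (C−B)/|BC| = (0.7187,-0.6953); ey = (0.6953,0.7187)
P = B + -2.16·ex + 3.21·ey = (0.1959,5.7495)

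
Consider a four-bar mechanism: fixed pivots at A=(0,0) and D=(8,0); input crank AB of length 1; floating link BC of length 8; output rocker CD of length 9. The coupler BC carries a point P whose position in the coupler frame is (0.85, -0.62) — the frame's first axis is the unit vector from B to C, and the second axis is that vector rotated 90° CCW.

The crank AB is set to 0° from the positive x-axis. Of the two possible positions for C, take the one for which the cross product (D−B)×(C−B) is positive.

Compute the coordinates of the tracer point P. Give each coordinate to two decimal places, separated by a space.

A=(0,0), D=(8.00,0)
B = A + 1.00·(cos0°, sin0°) = (1.0000, 0.0000)
|BD| = 7.0000
circle(B,8.00) ∩ circle(D,9.00): a=2.2857, h=7.6665
  candidates: C₊=(3.2857,7.6665) cross=53.666; C₋=(3.2857,-7.6665) cross=-53.666
  mode + wants cross > 0 → take C=(3.2857,7.6665) (cross=53.666)
ex = (C−B)/|BC| = (0.2857,0.9583); ey = (-0.9583,0.2857)
P = B + 0.85·ex + -0.62·ey = (1.8370,0.6374)

1.84 0.64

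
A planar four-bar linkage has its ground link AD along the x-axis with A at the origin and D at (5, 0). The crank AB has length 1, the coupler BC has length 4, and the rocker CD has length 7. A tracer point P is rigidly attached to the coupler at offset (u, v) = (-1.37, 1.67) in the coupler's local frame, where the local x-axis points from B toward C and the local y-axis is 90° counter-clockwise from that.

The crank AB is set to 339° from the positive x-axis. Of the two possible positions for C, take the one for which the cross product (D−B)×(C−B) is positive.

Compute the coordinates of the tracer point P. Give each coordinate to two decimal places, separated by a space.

A=(0,0), D=(5.00,0)
B = A + 1.00·(cos339°, sin339°) = (0.9336, -0.3584)
|BD| = 4.0822
circle(B,4.00) ∩ circle(D,7.00): a=-2.0009, h=3.4636
  candidates: C₊=(-1.3636,2.9162) cross=14.139; C₋=(-0.7555,-3.9842) cross=-14.139
  mode + wants cross > 0 → take C=(-1.3636,2.9162) (cross=14.139)
ex = (C−B)/|BC| = (-0.5743,0.8186); ey = (-0.8186,-0.5743)
P = B + -1.37·ex + 1.67·ey = (0.3532,-2.4390)

0.35 -2.44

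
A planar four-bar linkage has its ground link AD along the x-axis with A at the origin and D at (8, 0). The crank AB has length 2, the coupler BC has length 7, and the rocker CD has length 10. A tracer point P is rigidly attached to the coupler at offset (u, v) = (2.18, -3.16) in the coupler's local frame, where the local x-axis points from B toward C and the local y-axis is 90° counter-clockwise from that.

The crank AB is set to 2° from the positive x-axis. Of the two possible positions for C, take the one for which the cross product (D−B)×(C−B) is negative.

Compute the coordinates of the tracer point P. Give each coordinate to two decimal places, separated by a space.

A=(0,0), D=(8.00,0)
B = A + 2.00·(cos2°, sin2°) = (1.9988, 0.0698)
|BD| = 6.0016
circle(B,7.00) ∩ circle(D,10.00): a=-1.2480, h=6.8878
  candidates: C₊=(0.8309,6.9717) cross=41.338; C₋=(0.6707,-6.8031) cross=-41.338
  mode - wants cross < 0 → take C=(0.6707,-6.8031) (cross=-41.338)
ex = (C−B)/|BC| = (-0.1897,-0.9818); ey = (0.9818,-0.1897)
P = B + 2.18·ex + -3.16·ey = (-1.5174,-1.4711)

-1.52 -1.47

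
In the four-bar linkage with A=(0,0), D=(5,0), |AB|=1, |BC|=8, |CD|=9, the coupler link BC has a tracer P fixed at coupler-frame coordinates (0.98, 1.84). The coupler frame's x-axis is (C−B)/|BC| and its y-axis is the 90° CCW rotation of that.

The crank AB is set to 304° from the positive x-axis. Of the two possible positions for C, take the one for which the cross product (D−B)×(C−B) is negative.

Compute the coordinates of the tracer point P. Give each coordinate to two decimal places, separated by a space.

2.58 -1.36

A=(0,0), D=(5.00,0)
B = A + 1.00·(cos304°, sin304°) = (0.5592, -0.8290)
|BD| = 4.5175
circle(B,8.00) ∩ circle(D,9.00): a=0.3772, h=7.9911
  candidates: C₊=(-0.5365,7.0956) cross=36.100; C₋=(2.3965,-8.6152) cross=-36.100
  mode - wants cross < 0 → take C=(2.3965,-8.6152) (cross=-36.100)
ex = (C−B)/|BC| = (0.2297,-0.9733); ey = (0.9733,0.2297)
P = B + 0.98·ex + 1.84·ey = (2.5751,-1.3603)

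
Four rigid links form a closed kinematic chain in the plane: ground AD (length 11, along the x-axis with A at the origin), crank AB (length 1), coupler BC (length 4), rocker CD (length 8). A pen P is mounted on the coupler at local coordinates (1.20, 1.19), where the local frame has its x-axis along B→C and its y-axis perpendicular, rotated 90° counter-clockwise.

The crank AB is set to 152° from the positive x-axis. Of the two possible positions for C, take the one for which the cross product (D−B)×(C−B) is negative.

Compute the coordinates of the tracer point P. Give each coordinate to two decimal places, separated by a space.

A=(0,0), D=(11.00,0)
B = A + 1.00·(cos152°, sin152°) = (-0.8829, 0.4695)
|BD| = 11.8922
circle(B,4.00) ∩ circle(D,8.00): a=3.9280, h=0.7556
  candidates: C₊=(3.0718,1.0694) cross=8.986; C₋=(3.0121,-0.4406) cross=-8.986
  mode - wants cross < 0 → take C=(3.0121,-0.4406) (cross=-8.986)
ex = (C−B)/|BC| = (0.9738,-0.2275); ey = (0.2275,0.9738)
P = B + 1.20·ex + 1.19·ey = (0.5563,1.3552)

0.56 1.36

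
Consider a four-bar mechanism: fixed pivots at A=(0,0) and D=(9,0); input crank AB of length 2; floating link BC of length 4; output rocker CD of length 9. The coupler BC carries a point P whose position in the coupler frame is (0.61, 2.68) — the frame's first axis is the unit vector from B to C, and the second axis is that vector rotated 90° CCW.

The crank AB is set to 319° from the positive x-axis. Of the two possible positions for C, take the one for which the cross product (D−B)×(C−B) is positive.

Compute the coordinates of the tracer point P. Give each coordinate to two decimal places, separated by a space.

A=(0,0), D=(9.00,0)
B = A + 2.00·(cos319°, sin319°) = (1.5094, -1.3121)
|BD| = 7.6046
circle(B,4.00) ∩ circle(D,9.00): a=-0.4714, h=3.9721
  candidates: C₊=(0.3597,2.5191) cross=30.207; C₋=(1.7305,-5.3060) cross=-30.207
  mode + wants cross > 0 → take C=(0.3597,2.5191) (cross=30.207)
ex = (C−B)/|BC| = (-0.2874,0.9578); ey = (-0.9578,-0.2874)
P = B + 0.61·ex + 2.68·ey = (-1.2328,-1.4981)

-1.23 -1.50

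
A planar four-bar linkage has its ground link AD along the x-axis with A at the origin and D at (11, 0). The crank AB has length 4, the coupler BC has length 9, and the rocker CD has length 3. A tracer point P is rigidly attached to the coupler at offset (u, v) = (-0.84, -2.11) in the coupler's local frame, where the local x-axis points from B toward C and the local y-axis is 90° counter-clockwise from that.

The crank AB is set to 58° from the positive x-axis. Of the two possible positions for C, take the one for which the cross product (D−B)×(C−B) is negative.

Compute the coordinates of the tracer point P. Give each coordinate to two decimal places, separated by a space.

A=(0,0), D=(11.00,0)
B = A + 4.00·(cos58°, sin58°) = (2.1197, 3.3922)
|BD| = 9.5062
circle(B,9.00) ∩ circle(D,3.00): a=8.5401, h=2.8402
  candidates: C₊=(11.1110,2.9979) cross=26.999; C₋=(9.0840,-2.3085) cross=-26.999
  mode - wants cross < 0 → take C=(9.0840,-2.3085) (cross=-26.999)
ex = (C−B)/|BC| = (0.7738,-0.6334); ey = (0.6334,0.7738)
P = B + -0.84·ex + -2.11·ey = (0.1332,2.2915)

0.13 2.29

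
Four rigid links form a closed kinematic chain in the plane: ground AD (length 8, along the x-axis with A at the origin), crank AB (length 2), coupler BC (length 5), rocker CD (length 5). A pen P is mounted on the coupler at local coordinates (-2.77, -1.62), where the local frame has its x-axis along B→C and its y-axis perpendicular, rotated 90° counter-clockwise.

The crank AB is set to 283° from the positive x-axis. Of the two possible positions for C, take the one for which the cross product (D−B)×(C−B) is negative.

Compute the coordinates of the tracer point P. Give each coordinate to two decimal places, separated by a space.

A=(0,0), D=(8.00,0)
B = A + 2.00·(cos283°, sin283°) = (0.4499, -1.9487)
|BD| = 7.7975
circle(B,5.00) ∩ circle(D,5.00): a=3.8988, h=3.1304
  candidates: C₊=(3.4426,2.0567) cross=24.410; C₋=(5.0073,-4.0055) cross=-24.410
  mode - wants cross < 0 → take C=(5.0073,-4.0055) (cross=-24.410)
ex = (C−B)/|BC| = (0.9115,-0.4113); ey = (0.4113,0.9115)
P = B + -2.77·ex + -1.62·ey = (-2.7413,-2.2859)

-2.74 -2.29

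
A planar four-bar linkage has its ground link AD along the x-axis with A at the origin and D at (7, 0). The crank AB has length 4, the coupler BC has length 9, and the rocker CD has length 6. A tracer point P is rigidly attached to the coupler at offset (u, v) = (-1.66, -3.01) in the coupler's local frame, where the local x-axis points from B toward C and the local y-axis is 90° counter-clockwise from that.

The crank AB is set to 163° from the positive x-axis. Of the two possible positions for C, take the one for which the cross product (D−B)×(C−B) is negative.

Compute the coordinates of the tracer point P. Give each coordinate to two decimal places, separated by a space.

-7.02 -0.09

A=(0,0), D=(7.00,0)
B = A + 4.00·(cos163°, sin163°) = (-3.8252, 1.1695)
|BD| = 10.8882
circle(B,9.00) ∩ circle(D,6.00): a=7.5106, h=4.9590
  candidates: C₊=(4.1745,5.2931) cross=53.994; C₋=(3.1093,-4.5675) cross=-53.994
  mode - wants cross < 0 → take C=(3.1093,-4.5675) (cross=-53.994)
ex = (C−B)/|BC| = (0.7705,-0.6374); ey = (0.6374,0.7705)
P = B + -1.66·ex + -3.01·ey = (-7.0229,-0.0916)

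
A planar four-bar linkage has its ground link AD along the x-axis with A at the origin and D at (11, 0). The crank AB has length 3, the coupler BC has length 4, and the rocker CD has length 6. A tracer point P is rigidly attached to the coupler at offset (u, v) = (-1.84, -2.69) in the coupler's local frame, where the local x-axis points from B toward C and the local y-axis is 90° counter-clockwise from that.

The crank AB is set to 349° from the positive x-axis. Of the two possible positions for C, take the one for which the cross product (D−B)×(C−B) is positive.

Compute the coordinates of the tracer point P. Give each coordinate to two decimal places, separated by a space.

A=(0,0), D=(11.00,0)
B = A + 3.00·(cos349°, sin349°) = (2.9449, -0.5724)
|BD| = 8.0754
circle(B,4.00) ∩ circle(D,6.00): a=2.7994, h=2.8572
  candidates: C₊=(5.5347,2.4760) cross=23.073; C₋=(5.9398,-3.2240) cross=-23.073
  mode + wants cross > 0 → take C=(5.5347,2.4760) (cross=23.073)
ex = (C−B)/|BC| = (0.6475,0.7621); ey = (-0.7621,0.6475)
P = B + -1.84·ex + -2.69·ey = (3.8036,-3.7164)

3.80 -3.72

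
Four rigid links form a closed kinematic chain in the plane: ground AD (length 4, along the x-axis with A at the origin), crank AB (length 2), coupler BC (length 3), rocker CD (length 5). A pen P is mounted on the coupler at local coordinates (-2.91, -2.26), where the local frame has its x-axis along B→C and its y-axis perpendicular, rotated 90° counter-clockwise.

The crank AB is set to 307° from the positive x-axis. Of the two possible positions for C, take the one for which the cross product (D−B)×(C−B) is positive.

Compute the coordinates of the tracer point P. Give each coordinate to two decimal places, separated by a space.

A=(0,0), D=(4.00,0)
B = A + 2.00·(cos307°, sin307°) = (1.2036, -1.5973)
|BD| = 3.2204
circle(B,3.00) ∩ circle(D,5.00): a=-0.8740, h=2.8699
  candidates: C₊=(-0.9787,0.4613) cross=9.242; C₋=(1.8682,-4.5227) cross=-9.242
  mode + wants cross > 0 → take C=(-0.9787,0.4613) (cross=9.242)
ex = (C−B)/|BC| = (-0.7274,0.6862); ey = (-0.6862,-0.7274)
P = B + -2.91·ex + -2.26·ey = (4.8712,-1.9500)

4.87 -1.95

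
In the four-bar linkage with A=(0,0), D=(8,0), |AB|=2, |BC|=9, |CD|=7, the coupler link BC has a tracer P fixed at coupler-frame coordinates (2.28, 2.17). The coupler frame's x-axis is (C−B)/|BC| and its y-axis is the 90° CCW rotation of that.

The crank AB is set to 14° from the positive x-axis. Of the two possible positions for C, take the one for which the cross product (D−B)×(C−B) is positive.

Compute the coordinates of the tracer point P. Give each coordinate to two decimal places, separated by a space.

1.94 3.63

A=(0,0), D=(8.00,0)
B = A + 2.00·(cos14°, sin14°) = (1.9406, 0.4838)
|BD| = 6.0787
circle(B,9.00) ∩ circle(D,7.00): a=5.6715, h=6.9881
  candidates: C₊=(8.1503,6.9984) cross=42.479; C₋=(7.0379,-6.9336) cross=-42.479
  mode + wants cross > 0 → take C=(8.1503,6.9984) (cross=42.479)
ex = (C−B)/|BC| = (0.6900,0.7238); ey = (-0.7238,0.6900)
P = B + 2.28·ex + 2.17·ey = (1.9430,3.6314)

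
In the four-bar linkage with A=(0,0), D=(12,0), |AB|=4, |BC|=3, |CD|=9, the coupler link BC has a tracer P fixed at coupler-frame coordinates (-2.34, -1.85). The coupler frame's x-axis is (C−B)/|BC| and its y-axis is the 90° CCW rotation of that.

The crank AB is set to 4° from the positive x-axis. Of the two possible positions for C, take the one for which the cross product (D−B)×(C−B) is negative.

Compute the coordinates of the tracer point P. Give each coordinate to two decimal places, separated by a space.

A=(0,0), D=(12.00,0)
B = A + 4.00·(cos4°, sin4°) = (3.9903, 0.2790)
|BD| = 8.0146
circle(B,3.00) ∩ circle(D,9.00): a=-0.4845, h=2.9606
  candidates: C₊=(3.6091,3.2547) cross=23.728; C₋=(3.4030,-2.6629) cross=-23.728
  mode - wants cross < 0 → take C=(3.4030,-2.6629) (cross=-23.728)
ex = (C−B)/|BC| = (-0.1958,-0.9807); ey = (0.9807,-0.1958)
P = B + -2.34·ex + -1.85·ey = (2.6341,2.9359)

2.63 2.94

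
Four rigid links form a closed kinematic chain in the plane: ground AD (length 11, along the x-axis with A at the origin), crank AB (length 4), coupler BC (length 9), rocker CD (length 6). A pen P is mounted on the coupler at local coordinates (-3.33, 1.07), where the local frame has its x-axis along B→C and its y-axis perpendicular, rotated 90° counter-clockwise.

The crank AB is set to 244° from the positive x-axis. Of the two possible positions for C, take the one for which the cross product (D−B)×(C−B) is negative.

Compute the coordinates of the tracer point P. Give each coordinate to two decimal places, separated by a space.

-4.94 -2.15

A=(0,0), D=(11.00,0)
B = A + 4.00·(cos244°, sin244°) = (-1.7535, -3.5952)
|BD| = 13.2505
circle(B,9.00) ∩ circle(D,6.00): a=8.3233, h=3.4238
  candidates: C₊=(5.3286,1.9585) cross=45.367; C₋=(7.1866,-4.6322) cross=-45.367
  mode - wants cross < 0 → take C=(7.1866,-4.6322) (cross=-45.367)
ex = (C−B)/|BC| = (0.9933,-0.1152); ey = (0.1152,0.9933)
P = B + -3.33·ex + 1.07·ey = (-4.9380,-2.1486)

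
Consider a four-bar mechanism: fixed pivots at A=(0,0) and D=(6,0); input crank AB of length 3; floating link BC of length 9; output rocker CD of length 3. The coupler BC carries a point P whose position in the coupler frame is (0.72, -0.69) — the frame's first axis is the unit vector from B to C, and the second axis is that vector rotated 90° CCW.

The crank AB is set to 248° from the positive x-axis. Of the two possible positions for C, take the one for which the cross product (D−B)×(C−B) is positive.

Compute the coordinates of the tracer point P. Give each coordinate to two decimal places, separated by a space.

A=(0,0), D=(6.00,0)
B = A + 3.00·(cos248°, sin248°) = (-1.1238, -2.7816)
|BD| = 7.6476
circle(B,9.00) ∩ circle(D,3.00): a=8.5312, h=2.8669
  candidates: C₊=(5.7803,2.9919) cross=21.925; C₋=(7.8658,-2.3492) cross=-21.925
  mode + wants cross > 0 → take C=(5.7803,2.9919) (cross=21.925)
ex = (C−B)/|BC| = (0.7671,0.6415); ey = (-0.6415,0.7671)
P = B + 0.72·ex + -0.69·ey = (-0.1289,-2.8490)

-0.13 -2.85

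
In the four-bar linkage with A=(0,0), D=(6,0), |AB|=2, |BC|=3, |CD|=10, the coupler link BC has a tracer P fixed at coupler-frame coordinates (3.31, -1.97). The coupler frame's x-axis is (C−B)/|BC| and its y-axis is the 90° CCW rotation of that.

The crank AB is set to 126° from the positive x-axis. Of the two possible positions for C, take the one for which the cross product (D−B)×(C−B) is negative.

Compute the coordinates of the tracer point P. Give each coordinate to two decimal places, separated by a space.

-4.97 2.30

A=(0,0), D=(6.00,0)
B = A + 2.00·(cos126°, sin126°) = (-1.1756, 1.6180)
|BD| = 7.3557
circle(B,3.00) ∩ circle(D,10.00): a=-2.5078, h=1.6465
  candidates: C₊=(-3.2597,3.7759) cross=12.111; C₋=(-3.9841,0.5635) cross=-12.111
  mode - wants cross < 0 → take C=(-3.9841,0.5635) (cross=-12.111)
ex = (C−B)/|BC| = (-0.9362,-0.3515); ey = (0.3515,-0.9362)
P = B + 3.31·ex + -1.97·ey = (-4.9668,2.2988)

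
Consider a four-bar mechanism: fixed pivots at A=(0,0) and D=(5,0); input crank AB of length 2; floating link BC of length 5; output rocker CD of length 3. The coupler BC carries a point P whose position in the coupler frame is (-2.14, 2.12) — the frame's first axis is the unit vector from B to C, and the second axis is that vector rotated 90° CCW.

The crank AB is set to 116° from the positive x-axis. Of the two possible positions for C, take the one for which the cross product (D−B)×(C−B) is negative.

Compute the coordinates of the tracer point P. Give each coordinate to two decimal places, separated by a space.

-0.84 4.81

A=(0,0), D=(5.00,0)
B = A + 2.00·(cos116°, sin116°) = (-0.8767, 1.7976)
|BD| = 6.1455
circle(B,5.00) ∩ circle(D,3.00): a=4.3745, h=2.4215
  candidates: C₊=(4.0147,2.8336) cross=14.881; C₋=(2.5982,-1.7976) cross=-14.881
  mode - wants cross < 0 → take C=(2.5982,-1.7976) (cross=-14.881)
ex = (C−B)/|BC| = (0.6950,-0.7190); ey = (0.7190,0.6950)
P = B + -2.14·ex + 2.12·ey = (-0.8397,4.8097)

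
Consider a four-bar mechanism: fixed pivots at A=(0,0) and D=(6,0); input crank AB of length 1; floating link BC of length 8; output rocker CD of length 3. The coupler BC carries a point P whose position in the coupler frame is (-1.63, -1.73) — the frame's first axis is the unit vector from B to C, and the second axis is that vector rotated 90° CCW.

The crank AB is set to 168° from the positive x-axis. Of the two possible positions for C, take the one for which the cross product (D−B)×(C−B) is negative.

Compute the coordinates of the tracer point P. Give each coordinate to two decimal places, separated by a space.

A=(0,0), D=(6.00,0)
B = A + 1.00·(cos168°, sin168°) = (-0.9781, 0.2079)
|BD| = 6.9812
circle(B,8.00) ∩ circle(D,3.00): a=7.4297, h=2.9663
  candidates: C₊=(6.5366,2.9516) cross=20.708; C₋=(6.3600,-2.9783) cross=-20.708
  mode - wants cross < 0 → take C=(6.3600,-2.9783) (cross=-20.708)
ex = (C−B)/|BC| = (0.9173,-0.3983); ey = (0.3983,0.9173)
P = B + -1.63·ex + -1.73·ey = (-3.1623,-0.7298)

-3.16 -0.73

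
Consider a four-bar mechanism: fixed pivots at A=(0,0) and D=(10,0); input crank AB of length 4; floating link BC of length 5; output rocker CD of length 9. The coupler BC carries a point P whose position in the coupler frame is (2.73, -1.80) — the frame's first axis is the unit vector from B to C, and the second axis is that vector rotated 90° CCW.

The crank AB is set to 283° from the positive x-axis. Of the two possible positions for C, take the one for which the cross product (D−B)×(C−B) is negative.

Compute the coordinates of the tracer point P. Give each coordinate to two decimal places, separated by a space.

1.74 -7.06

A=(0,0), D=(10.00,0)
B = A + 4.00·(cos283°, sin283°) = (0.8998, -3.8975)
|BD| = 9.8997
circle(B,5.00) ∩ circle(D,9.00): a=2.1215, h=4.5276
  candidates: C₊=(1.0674,1.0997) cross=44.822; C₋=(4.6325,-7.2242) cross=-44.822
  mode - wants cross < 0 → take C=(4.6325,-7.2242) (cross=-44.822)
ex = (C−B)/|BC| = (0.7465,-0.6654); ey = (0.6654,0.7465)
P = B + 2.73·ex + -1.80·ey = (1.7402,-7.0576)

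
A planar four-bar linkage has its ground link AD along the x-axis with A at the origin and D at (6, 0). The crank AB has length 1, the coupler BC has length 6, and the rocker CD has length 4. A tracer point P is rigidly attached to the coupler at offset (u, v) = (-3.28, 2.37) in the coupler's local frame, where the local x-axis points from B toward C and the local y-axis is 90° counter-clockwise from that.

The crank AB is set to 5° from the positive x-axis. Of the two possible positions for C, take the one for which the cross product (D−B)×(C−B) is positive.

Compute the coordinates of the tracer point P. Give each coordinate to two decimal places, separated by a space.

A=(0,0), D=(6.00,0)
B = A + 1.00·(cos5°, sin5°) = (0.9962, 0.0872)
|BD| = 5.0046
circle(B,6.00) ∩ circle(D,4.00): a=4.5005, h=3.9681
  candidates: C₊=(5.5651,3.9763) cross=19.859; C₋=(5.4269,-3.9587) cross=-19.859
  mode + wants cross > 0 → take C=(5.5651,3.9763) (cross=19.859)
ex = (C−B)/|BC| = (0.7615,0.6482); ey = (-0.6482,0.7615)
P = B + -3.28·ex + 2.37·ey = (-3.0377,-0.2342)

-3.04 -0.23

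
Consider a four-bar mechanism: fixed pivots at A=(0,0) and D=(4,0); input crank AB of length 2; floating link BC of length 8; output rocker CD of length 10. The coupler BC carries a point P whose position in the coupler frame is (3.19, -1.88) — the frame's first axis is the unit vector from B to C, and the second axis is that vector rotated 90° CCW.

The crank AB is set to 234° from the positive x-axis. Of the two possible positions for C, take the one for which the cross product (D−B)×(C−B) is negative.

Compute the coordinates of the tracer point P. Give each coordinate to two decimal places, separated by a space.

A=(0,0), D=(4.00,0)
B = A + 2.00·(cos234°, sin234°) = (-1.1756, -1.6180)
|BD| = 5.4226
circle(B,8.00) ∩ circle(D,10.00): a=-0.6081, h=7.9769
  candidates: C₊=(-4.1362,5.8140) cross=43.255; C₋=(0.6242,-9.4130) cross=-43.255
  mode - wants cross < 0 → take C=(0.6242,-9.4130) (cross=-43.255)
ex = (C−B)/|BC| = (0.2250,-0.9744); ey = (0.9744,0.2250)
P = B + 3.19·ex + -1.88·ey = (-2.2897,-5.1492)

-2.29 -5.15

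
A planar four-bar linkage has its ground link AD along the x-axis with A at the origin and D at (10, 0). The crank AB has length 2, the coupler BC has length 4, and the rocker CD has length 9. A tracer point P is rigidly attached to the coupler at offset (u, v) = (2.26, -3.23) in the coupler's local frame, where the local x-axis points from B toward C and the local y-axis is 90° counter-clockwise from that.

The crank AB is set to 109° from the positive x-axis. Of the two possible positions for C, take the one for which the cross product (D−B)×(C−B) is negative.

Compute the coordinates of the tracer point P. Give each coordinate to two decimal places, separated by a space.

-2.51 -1.59

A=(0,0), D=(10.00,0)
B = A + 2.00·(cos109°, sin109°) = (-0.6511, 1.8910)
|BD| = 10.8177
circle(B,4.00) ∩ circle(D,9.00): a=2.4045, h=3.1966
  candidates: C₊=(2.2752,4.6181) cross=34.580; C₋=(1.1576,-1.6767) cross=-34.580
  mode - wants cross < 0 → take C=(1.1576,-1.6767) (cross=-34.580)
ex = (C−B)/|BC| = (0.4522,-0.8919); ey = (0.8919,0.4522)
P = B + 2.26·ex + -3.23·ey = (-2.5102,-1.5852)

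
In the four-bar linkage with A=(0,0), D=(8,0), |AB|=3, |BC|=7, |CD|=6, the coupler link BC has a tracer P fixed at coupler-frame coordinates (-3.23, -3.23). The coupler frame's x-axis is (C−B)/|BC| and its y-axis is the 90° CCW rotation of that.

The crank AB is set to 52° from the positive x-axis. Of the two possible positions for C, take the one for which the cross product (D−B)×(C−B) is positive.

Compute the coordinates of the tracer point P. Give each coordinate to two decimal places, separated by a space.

0.76 -2.07

A=(0,0), D=(8.00,0)
B = A + 3.00·(cos52°, sin52°) = (1.8470, 2.3640)
|BD| = 6.5915
circle(B,7.00) ∩ circle(D,6.00): a=4.2819, h=5.5376
  candidates: C₊=(7.8301,5.9976) cross=36.502; C₋=(3.8579,-4.3409) cross=-36.502
  mode + wants cross > 0 → take C=(7.8301,5.9976) (cross=36.502)
ex = (C−B)/|BC| = (0.8547,0.5191); ey = (-0.5191,0.8547)
P = B + -3.23·ex + -3.23·ey = (0.7628,-2.0734)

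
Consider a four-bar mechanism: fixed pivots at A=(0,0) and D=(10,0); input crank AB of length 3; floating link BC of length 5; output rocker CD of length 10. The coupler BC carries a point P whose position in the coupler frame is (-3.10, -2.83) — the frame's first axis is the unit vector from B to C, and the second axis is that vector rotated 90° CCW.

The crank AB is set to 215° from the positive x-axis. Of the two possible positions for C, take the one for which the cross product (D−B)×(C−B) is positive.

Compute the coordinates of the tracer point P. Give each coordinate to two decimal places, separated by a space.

A=(0,0), D=(10.00,0)
B = A + 3.00·(cos215°, sin215°) = (-2.4575, -1.7207)
|BD| = 12.5757
circle(B,5.00) ∩ circle(D,10.00): a=3.3059, h=3.7511
  candidates: C₊=(0.3041,2.4474) cross=47.173; C₋=(1.3306,-4.9842) cross=-47.173
  mode + wants cross > 0 → take C=(0.3041,2.4474) (cross=47.173)
ex = (C−B)/|BC| = (0.5523,0.8336); ey = (-0.8336,0.5523)
P = B + -3.10·ex + -2.83·ey = (-1.8104,-5.8681)

-1.81 -5.87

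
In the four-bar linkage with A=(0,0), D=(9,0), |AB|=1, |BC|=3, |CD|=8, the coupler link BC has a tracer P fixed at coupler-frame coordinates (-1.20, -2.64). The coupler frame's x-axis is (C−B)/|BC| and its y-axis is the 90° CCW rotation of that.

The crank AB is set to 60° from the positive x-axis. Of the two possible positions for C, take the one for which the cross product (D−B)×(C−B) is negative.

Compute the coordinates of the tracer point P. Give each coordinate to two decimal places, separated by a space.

-2.36 1.35

A=(0,0), D=(9.00,0)
B = A + 1.00·(cos60°, sin60°) = (0.5000, 0.8660)
|BD| = 8.5440
circle(B,3.00) ∩ circle(D,8.00): a=1.0534, h=2.8090
  candidates: C₊=(1.8327,3.5538) cross=24.000; C₋=(1.2632,-2.0353) cross=-24.000
  mode - wants cross < 0 → take C=(1.2632,-2.0353) (cross=-24.000)
ex = (C−B)/|BC| = (0.2544,-0.9671); ey = (0.9671,0.2544)
P = B + -1.20·ex + -2.64·ey = (-2.3584,1.3549)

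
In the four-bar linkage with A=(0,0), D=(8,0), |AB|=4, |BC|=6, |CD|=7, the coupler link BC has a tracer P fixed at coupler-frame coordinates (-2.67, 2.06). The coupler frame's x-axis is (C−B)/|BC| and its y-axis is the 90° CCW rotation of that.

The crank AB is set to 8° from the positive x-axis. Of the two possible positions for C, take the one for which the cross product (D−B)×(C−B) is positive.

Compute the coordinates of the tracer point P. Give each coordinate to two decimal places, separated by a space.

A=(0,0), D=(8.00,0)
B = A + 4.00·(cos8°, sin8°) = (3.9611, 0.5567)
|BD| = 4.0771
circle(B,6.00) ∩ circle(D,7.00): a=0.4443, h=5.9835
  candidates: C₊=(5.2182,6.4235) cross=24.396; C₋=(3.5842,-5.4315) cross=-24.396
  mode + wants cross > 0 → take C=(5.2182,6.4235) (cross=24.396)
ex = (C−B)/|BC| = (0.2095,0.9778); ey = (-0.9778,0.2095)
P = B + -2.67·ex + 2.06·ey = (1.3874,-1.6224)

1.39 -1.62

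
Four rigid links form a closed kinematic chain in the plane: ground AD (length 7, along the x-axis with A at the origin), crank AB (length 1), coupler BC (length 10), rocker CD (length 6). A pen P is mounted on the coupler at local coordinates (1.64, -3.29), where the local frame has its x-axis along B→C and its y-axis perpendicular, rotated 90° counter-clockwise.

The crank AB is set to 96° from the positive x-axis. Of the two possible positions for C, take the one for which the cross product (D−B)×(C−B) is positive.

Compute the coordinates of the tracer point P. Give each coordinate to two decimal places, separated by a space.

2.90 -1.12

A=(0,0), D=(7.00,0)
B = A + 1.00·(cos96°, sin96°) = (-0.1045, 0.9945)
|BD| = 7.1738
circle(B,10.00) ∩ circle(D,6.00): a=8.0476, h=5.9360
  candidates: C₊=(8.6883,5.7576) cross=42.584; C₋=(7.0424,-5.9999) cross=-42.584
  mode + wants cross > 0 → take C=(8.6883,5.7576) (cross=42.584)
ex = (C−B)/|BC| = (0.8793,0.4763); ey = (-0.4763,0.8793)
P = B + 1.64·ex + -3.29·ey = (2.9045,-1.1172)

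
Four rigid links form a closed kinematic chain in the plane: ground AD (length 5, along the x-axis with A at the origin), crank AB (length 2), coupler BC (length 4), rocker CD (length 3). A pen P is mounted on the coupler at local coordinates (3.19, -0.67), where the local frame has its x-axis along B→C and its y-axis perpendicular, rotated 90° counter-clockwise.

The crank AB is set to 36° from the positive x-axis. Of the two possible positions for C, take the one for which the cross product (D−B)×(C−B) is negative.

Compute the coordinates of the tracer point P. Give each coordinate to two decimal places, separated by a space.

2.34 -2.00

A=(0,0), D=(5.00,0)
B = A + 2.00·(cos36°, sin36°) = (1.6180, 1.1756)
|BD| = 3.5805
circle(B,4.00) ∩ circle(D,3.00): a=2.7678, h=2.8878
  candidates: C₊=(5.1805,2.9946) cross=10.340; C₋=(3.2842,-2.4609) cross=-10.340
  mode - wants cross < 0 → take C=(3.2842,-2.4609) (cross=-10.340)
ex = (C−B)/|BC| = (0.4165,-0.9091); ey = (0.9091,0.4165)
P = B + 3.19·ex + -0.67·ey = (2.3377,-2.0036)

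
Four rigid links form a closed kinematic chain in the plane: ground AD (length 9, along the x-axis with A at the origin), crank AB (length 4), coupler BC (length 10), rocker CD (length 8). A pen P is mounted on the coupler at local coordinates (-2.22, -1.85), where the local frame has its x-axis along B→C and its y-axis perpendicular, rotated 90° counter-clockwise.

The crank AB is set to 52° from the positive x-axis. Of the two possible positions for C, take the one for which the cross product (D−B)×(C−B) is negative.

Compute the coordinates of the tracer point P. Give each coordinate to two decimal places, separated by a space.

A=(0,0), D=(9.00,0)
B = A + 4.00·(cos52°, sin52°) = (2.4626, 3.1520)
|BD| = 7.2576
circle(B,10.00) ∩ circle(D,8.00): a=6.1090, h=7.9171
  candidates: C₊=(11.4039,7.6303) cross=57.459; C₋=(4.5269,-6.6326) cross=-57.459
  mode - wants cross < 0 → take C=(4.5269,-6.6326) (cross=-57.459)
ex = (C−B)/|BC| = (0.2064,-0.9785); ey = (0.9785,0.2064)
P = B + -2.22·ex + -1.85·ey = (0.1942,4.9423)

0.19 4.94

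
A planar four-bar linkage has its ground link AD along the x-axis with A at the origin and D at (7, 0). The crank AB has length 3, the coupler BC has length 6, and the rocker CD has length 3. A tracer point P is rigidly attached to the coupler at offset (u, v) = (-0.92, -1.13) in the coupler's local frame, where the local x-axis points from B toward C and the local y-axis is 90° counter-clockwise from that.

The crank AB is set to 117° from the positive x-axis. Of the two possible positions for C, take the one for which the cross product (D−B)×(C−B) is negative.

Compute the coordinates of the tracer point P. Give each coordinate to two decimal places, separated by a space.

A=(0,0), D=(7.00,0)
B = A + 3.00·(cos117°, sin117°) = (-1.3620, 2.6730)
|BD| = 8.7788
circle(B,6.00) ∩ circle(D,3.00): a=5.9272, h=0.9318
  candidates: C₊=(4.5675,1.7559) cross=8.180; C₋=(4.0001,-0.0193) cross=-8.180
  mode - wants cross < 0 → take C=(4.0001,-0.0193) (cross=-8.180)
ex = (C−B)/|BC| = (0.8937,-0.4487); ey = (0.4487,0.8937)
P = B + -0.92·ex + -1.13·ey = (-2.6912,2.0760)

-2.69 2.08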